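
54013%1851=334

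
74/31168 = 37/15584 ≈ 0.00237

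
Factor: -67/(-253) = 11^(-1)*23^(-1)*67^1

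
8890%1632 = 730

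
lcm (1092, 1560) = 10920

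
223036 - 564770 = -341734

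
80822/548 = 147+133/274 ≈ 147.49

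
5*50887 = 254435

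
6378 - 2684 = 3694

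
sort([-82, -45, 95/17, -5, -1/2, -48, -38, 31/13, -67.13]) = [-82, -67.13, -48, -45, -38, -5, -1/2, 31/13, 95/17]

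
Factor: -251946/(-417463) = 2^1*3^2*157^(-1)*2659^(-1)*13997^1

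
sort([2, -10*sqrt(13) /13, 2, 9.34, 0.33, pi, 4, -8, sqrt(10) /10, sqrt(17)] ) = [-8, -10*sqrt(13) /13, sqrt(10) /10, 0.33, 2, 2, pi, 4, sqrt(17), 9.34] 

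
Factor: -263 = -1*263^1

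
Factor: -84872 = -1*2^3*103^2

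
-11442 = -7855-3587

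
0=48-48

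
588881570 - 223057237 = 365824333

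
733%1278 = 733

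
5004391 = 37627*133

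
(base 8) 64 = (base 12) 44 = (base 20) 2c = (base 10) 52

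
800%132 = 8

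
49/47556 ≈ 0.00103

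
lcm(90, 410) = 3690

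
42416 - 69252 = -26836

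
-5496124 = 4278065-9774189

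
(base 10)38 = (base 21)1h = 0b100110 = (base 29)19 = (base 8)46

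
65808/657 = 7312/73 ≈ 100.16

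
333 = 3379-3046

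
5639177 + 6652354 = 12291531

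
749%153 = 137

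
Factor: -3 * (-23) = 3^1 * 23^1 = 69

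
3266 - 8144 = -4878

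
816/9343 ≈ 0.0873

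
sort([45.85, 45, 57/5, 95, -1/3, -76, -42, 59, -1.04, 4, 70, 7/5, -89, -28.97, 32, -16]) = [-89, -76, -42, -28.97, -16, -1.04, -1/3, 7/5, 4, 57/5, 32, 45, 45.85, 59, 70, 95]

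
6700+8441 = 15141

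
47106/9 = 5234 = 5234.00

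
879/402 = 293/134≈2.19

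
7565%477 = 410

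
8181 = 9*909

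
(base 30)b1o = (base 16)26e2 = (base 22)kca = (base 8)23342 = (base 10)9954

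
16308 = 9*1812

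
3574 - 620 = 2954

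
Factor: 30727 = 30727^1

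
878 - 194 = 684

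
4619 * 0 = 0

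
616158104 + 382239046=998397150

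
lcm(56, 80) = 560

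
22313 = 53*421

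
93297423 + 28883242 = 122180665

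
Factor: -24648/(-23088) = 2^(-1) * 37^(-1) * 79^1 = 79/74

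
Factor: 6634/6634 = 1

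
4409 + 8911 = 13320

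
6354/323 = 19 + 217/323 ≈ 19.67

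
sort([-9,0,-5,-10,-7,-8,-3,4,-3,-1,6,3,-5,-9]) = [-10,-9,-9,-8,-7,-5,-5,-3,-3,-1,0,3,4,6]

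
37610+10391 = 48001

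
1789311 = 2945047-1155736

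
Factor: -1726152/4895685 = -1*2^3*3^(-1)*5^(-1)*71^1*1013^1*108793^(-1) = -575384/1631895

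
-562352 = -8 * 70294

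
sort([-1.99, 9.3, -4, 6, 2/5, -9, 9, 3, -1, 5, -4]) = [-9, -4, -4, -1.99, -1, 2/5, 3, 5, 6, 9, 9.3]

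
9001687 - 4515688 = 4485999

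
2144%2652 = 2144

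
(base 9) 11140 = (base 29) 8nc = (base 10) 7407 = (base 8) 16357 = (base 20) ia7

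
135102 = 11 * 12282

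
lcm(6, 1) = 6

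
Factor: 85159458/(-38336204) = -1*2^(-1)*3^3*1577027^1*9584051^(-1) = -42579729/19168102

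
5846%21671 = 5846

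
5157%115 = 97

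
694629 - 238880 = 455749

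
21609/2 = 10804 + 1/2 = 10804.50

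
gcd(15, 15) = 15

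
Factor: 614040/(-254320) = -1*2^(-1)*3^1*7^1*11^(-1)*17^(-1)*43^1 = -903/374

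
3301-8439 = -5138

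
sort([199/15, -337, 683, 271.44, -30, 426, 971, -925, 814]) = [-925, -337, -30, 199/15, 271.44, 426, 683, 814, 971]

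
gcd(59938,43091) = 1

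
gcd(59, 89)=1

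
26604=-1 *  (-26604)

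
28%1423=28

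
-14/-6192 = 7/3096 ≈ 0.00226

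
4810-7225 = -2415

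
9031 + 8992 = 18023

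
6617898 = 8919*742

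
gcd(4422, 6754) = 22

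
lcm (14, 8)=56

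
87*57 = 4959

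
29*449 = 13021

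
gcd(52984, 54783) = 1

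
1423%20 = 3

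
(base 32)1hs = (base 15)716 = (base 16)63c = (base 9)2163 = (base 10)1596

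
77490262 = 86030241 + -8539979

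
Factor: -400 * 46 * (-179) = 2^5 * 5^2 * 23^1 * 179^1 = 3293600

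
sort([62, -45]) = [-45, 62]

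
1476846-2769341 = -1292495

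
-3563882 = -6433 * 554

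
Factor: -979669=-1 * 43^1 * 22783^1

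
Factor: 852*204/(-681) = -1*2^4*3^1*17^1*71^1*227^(-1) = -57936/227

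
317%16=13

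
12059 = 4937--7122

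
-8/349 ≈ -0.0229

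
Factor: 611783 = 443^1*1381^1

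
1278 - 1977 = -699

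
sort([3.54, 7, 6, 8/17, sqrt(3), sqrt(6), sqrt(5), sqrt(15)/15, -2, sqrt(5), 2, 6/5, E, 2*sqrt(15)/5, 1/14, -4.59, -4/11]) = [-4.59, -2, -4/11, 1/14, sqrt(15)/15, 8/17, 6/5, 2*sqrt(15)/5, sqrt(3), 2, sqrt(5), sqrt(5), sqrt(6), E, 3.54, 6, 7]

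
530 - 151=379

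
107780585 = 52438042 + 55342543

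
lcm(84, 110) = 4620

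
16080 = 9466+6614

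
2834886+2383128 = 5218014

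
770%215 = 125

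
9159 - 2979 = 6180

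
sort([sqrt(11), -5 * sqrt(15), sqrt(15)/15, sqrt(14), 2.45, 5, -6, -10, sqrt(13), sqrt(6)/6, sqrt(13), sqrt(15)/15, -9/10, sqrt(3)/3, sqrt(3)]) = [-5 * sqrt(15), -10, -6, -9/10, sqrt(15)/15, sqrt(15)/15, sqrt(6)/6, sqrt(3)/3, sqrt(3), 2.45, sqrt(11), sqrt(13), sqrt(13), sqrt(14), 5]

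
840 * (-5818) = -4887120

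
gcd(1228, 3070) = 614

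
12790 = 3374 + 9416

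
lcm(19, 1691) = 1691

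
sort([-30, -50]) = [-50, -30]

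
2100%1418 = 682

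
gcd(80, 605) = 5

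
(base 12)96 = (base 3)11020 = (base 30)3o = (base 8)162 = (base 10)114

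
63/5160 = 21/1720≈0.0122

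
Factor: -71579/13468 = -1*2^(-2)*7^(-1)*13^(-1)*31^1*37^(-1)*2309^1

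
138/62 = 69/31 ≈ 2.23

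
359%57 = 17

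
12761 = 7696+5065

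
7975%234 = 19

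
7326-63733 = -56407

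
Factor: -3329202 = -1 * 2^1 * 3^1 * 229^1 * 2423^1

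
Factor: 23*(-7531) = -1*17^1*23^1*443^1 = -173213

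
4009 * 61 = 244549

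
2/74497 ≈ 0.0000268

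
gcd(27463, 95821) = 1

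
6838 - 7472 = -634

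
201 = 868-667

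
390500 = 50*7810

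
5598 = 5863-265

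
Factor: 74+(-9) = 5^1*13^1 = 65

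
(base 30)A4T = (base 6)110205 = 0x23BD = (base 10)9149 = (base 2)10001110111101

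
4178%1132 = 782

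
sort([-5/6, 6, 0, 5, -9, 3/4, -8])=[-9, -8, -5/6, 0, 3/4, 5, 6]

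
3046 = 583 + 2463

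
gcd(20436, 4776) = 12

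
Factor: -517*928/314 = -1*2^4*11^1*29^1*47^1*157^(-1) = -239888/157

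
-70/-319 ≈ 0.219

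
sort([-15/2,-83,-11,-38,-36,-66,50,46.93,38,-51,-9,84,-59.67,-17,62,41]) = [-83,-66,-59.67,-51,-38,-36,-17,-11,-9,-15/2,38,41,46.93,50,62,84]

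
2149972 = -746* (-2882)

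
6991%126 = 61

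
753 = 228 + 525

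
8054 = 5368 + 2686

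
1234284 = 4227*292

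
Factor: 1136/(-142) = -1*2^3 = -8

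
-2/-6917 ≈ 0.000289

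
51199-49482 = 1717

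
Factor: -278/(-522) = 3^(-2)*29^(-1)*139^1 = 139/261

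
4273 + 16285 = 20558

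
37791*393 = 14851863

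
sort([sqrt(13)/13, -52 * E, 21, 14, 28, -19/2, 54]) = [-52 * E, -19/2, sqrt(13)/13, 14, 21, 28, 54]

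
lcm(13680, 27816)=834480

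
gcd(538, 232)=2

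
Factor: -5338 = -1*2^1*17^1*157^1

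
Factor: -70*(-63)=2^1*3^2*5^1*7^2=4410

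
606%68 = 62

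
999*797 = 796203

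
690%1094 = 690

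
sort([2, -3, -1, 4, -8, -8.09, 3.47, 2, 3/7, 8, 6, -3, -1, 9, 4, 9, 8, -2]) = [-8.09, -8, -3, -3, -2, -1, -1, 3/7, 2, 2, 3.47, 4, 4, 6, 8, 8, 9, 9]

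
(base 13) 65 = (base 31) 2l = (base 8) 123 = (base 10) 83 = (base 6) 215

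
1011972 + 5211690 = 6223662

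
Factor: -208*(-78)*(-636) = -1*2^7*3^2*13^2*53^1 = -10318464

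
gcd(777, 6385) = 1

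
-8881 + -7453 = -16334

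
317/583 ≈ 0.544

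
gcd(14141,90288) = 1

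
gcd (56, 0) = 56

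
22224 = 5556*4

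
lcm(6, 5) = 30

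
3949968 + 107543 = 4057511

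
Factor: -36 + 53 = 17^1 = 17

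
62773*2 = 125546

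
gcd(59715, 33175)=6635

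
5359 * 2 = 10718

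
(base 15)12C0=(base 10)4005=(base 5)112010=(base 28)531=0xFA5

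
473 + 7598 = 8071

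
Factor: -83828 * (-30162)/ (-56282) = -1 * 2^2 * 3^1 * 11^1 * 19^1 * 107^ (-1) * 263^ (-1) * 457^1 * 1103^1 = -1264210068/28141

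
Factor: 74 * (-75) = -1 * 2^1 * 3^1 * 5^2 * 37^1 = -5550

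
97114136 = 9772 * 9938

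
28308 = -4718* (-6) 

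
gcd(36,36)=36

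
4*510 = 2040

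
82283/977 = 84 + 215/977 ≈ 84.22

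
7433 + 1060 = 8493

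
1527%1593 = 1527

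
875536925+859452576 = 1734989501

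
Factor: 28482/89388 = 2^(-1)*3^(-1)*13^(-1)*47^1*101^1*191^(-1) = 4747/14898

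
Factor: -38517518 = -1*2^1*13^1*37^1*40039^1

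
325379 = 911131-585752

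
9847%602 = 215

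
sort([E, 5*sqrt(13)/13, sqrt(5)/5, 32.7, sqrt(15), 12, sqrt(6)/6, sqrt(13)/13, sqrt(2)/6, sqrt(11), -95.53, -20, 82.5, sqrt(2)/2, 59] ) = [-95.53, -20, sqrt(2)/6, sqrt(13)/13, sqrt(6)/6, sqrt(5)/5, sqrt(2)/2, 5*sqrt(13)/13, E, sqrt(11), sqrt(15), 12, 32.7, 59, 82.5] 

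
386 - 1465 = -1079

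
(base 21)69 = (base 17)7g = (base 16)87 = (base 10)135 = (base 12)b3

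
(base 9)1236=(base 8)1634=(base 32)ss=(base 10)924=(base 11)770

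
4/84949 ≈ 0.0000471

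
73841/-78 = -946 - 53/78 ≈ -946.68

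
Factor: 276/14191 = 2^2*3^1*617^(-1) = 12/617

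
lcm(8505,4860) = 34020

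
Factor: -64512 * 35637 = -1 * 2^10 * 3^3 * 7^2 * 1697^1 = -2299014144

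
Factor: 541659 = 3^1 * 71^1 * 2543^1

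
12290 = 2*6145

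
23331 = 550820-527489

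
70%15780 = 70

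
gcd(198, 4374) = 18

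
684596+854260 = 1538856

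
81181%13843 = 11966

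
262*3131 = 820322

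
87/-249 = -29/83 ≈ -0.349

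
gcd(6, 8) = 2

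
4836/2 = 2418 = 2418.00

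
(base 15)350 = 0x2ee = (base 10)750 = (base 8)1356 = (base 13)459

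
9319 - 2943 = 6376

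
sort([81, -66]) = [-66, 81]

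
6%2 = 0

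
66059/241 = 274 + 25/241≈274.10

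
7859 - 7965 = -106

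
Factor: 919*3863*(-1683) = -1*3^2*11^1*17^1*919^1*3863^1 = -5974813251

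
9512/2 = 4756 = 4756.00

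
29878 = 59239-29361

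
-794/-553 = 1 + 241/553≈1.44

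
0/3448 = 0 = 0.00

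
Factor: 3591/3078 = 2^(-1)*3^(-1)*7^1 = 7/6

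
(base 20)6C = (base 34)3U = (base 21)66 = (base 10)132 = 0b10000100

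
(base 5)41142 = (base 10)2672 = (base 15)bd2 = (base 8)5160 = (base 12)1668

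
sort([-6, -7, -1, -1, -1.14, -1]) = [-7, -6, -1.14, -1, -1, -1]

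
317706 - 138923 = 178783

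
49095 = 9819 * 5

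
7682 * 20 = 153640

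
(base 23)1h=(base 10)40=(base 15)2a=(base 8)50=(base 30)1a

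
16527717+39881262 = 56408979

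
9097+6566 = 15663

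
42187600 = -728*(-57950)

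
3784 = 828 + 2956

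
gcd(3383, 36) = 1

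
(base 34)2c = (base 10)80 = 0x50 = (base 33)2e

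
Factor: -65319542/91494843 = -1*2^1*3^(-1)*11^(-1)*17^1*29^1*31^1*2137^1*2772571^(-1)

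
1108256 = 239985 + 868271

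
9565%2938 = 751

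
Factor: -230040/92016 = -1*2^(-1)*5^1 = -5/2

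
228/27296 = 57/6824 ≈ 0.00835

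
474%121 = 111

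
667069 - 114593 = 552476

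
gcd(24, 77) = 1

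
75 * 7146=535950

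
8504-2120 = 6384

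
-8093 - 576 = -8669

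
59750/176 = 29875/88 ≈ 339.49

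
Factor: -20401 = -1 * 23^1 * 887^1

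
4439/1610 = 2 + 53/70 ≈ 2.76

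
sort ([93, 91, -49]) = [-49, 91, 93]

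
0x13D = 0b100111101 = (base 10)317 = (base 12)225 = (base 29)AR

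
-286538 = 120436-406974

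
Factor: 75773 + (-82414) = -1 * 29^1 * 229^1 = -6641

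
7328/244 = 1832/61 ≈ 30.03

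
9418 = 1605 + 7813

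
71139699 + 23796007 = 94935706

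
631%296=39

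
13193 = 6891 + 6302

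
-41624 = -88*473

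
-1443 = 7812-9255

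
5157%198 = 9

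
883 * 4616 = 4075928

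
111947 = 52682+59265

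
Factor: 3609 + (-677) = 2^2 * 733^1 = 2932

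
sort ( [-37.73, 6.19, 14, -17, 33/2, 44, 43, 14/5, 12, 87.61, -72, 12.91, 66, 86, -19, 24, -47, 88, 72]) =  [-72, -47, -37.73, -19, -17, 14/5, 6.19, 12, 12.91, 14, 33/2, 24, 43, 44, 66, 72, 86, 87.61, 88]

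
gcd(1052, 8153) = 263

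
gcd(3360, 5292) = 84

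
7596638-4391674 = 3204964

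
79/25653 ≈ 0.00308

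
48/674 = 24/337 ≈ 0.0712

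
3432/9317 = 312/847 ≈ 0.368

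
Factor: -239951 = -1*19^1*73^1*173^1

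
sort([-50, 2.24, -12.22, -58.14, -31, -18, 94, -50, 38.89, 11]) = [-58.14, -50, -50, -31, -18, -12.22, 2.24, 11, 38.89, 94]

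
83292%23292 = 13416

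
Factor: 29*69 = 3^1*23^1*29^1 = 2001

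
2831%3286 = 2831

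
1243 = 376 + 867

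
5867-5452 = 415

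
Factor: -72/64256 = -1 * 2^(-5) * 3^2 * 251^(-1) = -9/8032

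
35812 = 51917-16105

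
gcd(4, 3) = 1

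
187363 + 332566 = 519929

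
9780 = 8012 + 1768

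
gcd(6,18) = 6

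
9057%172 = 113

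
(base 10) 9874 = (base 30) at4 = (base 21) 1184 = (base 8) 23222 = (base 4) 2122102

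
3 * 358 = 1074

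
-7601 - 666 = -8267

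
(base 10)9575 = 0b10010101100111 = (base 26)e47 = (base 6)112155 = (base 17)1g24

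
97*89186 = 8651042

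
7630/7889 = 1090/1127 ≈ 0.967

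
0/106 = 0 = 0.00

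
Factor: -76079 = -1*76079^1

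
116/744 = 29/186 ≈ 0.156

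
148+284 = 432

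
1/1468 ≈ 0.000681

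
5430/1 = 5430 = 5430.00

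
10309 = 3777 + 6532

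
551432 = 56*9847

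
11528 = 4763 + 6765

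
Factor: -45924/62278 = -1 * 2^1 * 3^1 * 43^1 * 89^1 * 31139^(-1) = -22962/31139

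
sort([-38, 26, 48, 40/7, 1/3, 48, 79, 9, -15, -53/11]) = [-38, -15, -53/11, 1/3, 40/7, 9, 26, 48, 48, 79]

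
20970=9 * 2330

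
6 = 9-3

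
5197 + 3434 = 8631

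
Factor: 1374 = 2^1 * 3^1 * 229^1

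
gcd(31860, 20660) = 20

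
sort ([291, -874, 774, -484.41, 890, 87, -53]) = [-874, -484.41, -53, 87, 291, 774, 890]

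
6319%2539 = 1241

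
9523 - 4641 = 4882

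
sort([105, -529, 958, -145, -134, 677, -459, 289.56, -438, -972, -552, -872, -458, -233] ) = [-972, -872, -552, -529, -459, -458, -438, -233, -145, -134, 105, 289.56, 677, 958] 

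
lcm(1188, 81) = 3564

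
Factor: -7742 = -1*2^1*7^2*79^1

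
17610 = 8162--9448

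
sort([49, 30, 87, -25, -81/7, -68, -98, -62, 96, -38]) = [-98, -68, -62, -38, -25, -81/7, 30, 49, 87, 96]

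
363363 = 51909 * 7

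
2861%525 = 236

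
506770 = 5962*85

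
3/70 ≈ 0.0429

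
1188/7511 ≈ 0.158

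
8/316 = 2/79 ≈ 0.0253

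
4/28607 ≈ 0.000140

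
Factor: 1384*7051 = 2^3*11^1*173^1*641^1 = 9758584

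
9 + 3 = 12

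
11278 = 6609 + 4669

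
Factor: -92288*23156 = -1*2^9*7^2*103^1*827^1 = -2137020928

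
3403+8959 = 12362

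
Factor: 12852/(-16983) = -1 * 2^2 * 7^1 * 37^(-1) = -28/37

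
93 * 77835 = 7238655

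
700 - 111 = 589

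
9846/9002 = 1 + 422/4501 ≈ 1.09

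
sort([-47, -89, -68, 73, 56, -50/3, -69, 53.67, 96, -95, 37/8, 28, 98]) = [-95, -89, -69, -68, -47, -50/3, 37/8, 28, 53.67, 56, 73, 96, 98]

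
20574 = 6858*3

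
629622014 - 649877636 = -20255622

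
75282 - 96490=-21208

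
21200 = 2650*8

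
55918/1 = 55918 = 55918.00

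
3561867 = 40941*87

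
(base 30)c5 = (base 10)365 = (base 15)195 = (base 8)555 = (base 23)fk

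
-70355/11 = -6395 - 10/11 ≈ -6395.91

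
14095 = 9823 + 4272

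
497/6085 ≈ 0.0817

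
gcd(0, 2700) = 2700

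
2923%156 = 115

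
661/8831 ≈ 0.0748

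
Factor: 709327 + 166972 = 17^1*19^1*2713^1 = 876299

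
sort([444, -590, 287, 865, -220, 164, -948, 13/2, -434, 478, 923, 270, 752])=[-948, -590, -434, -220, 13/2, 164, 270, 287, 444, 478, 752, 865, 923]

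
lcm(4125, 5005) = 375375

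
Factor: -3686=-1 * 2^1 * 19^1 * 97^1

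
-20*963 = -19260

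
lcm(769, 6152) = 6152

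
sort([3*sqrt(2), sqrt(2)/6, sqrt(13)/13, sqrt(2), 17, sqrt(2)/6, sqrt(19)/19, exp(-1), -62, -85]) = [-85, -62, sqrt(19)/19, sqrt(2)/6, sqrt(2)/6, sqrt(13)/13, exp(-1), sqrt(2), 3*sqrt(2), 17]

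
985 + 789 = 1774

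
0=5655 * 0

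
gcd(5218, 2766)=2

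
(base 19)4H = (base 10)93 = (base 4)1131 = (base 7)162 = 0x5D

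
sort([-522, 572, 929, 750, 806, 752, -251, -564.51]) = [-564.51, -522, -251, 572, 750, 752, 806, 929]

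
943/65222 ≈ 0.0145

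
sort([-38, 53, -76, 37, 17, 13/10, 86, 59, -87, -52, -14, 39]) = [-87, -76, -52, -38, -14, 13/10, 17, 37, 39, 53, 59, 86]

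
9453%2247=465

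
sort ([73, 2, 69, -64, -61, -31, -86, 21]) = [-86, -64, -61, -31, 2, 21, 69, 73]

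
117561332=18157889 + 99403443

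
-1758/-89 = 19+67/89 ≈ 19.75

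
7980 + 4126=12106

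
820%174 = 124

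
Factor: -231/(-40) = 2^(-3)*3^1*5^(-1)*7^1*11^1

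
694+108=802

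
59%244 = 59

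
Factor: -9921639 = -1 * 3^1 * 7^1 * 13^1 * 36343^1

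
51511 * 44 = 2266484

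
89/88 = 1 + 1/88 ≈ 1.01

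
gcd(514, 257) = 257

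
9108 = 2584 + 6524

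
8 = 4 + 4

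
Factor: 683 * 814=2^1 * 11^1 * 37^1 * 683^1=555962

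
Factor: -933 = -1*3^1*311^1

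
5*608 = 3040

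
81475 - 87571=-6096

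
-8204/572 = -2051/143 ≈ -14.34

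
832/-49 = -16 - 48/49 ≈ -16.98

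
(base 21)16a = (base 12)401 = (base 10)577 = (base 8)1101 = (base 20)18h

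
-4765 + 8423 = 3658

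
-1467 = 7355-8822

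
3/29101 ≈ 0.000103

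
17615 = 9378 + 8237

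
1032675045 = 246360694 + 786314351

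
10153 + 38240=48393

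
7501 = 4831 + 2670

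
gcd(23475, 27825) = 75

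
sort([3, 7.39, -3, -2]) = [-3, -2, 3, 7.39]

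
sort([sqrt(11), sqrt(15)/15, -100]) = [-100, sqrt(15)/15, sqrt(11)]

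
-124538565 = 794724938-919263503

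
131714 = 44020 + 87694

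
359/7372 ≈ 0.0487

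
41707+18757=60464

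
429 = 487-58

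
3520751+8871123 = 12391874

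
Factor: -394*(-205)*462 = 2^2*3^1*5^1*7^1*11^1*41^1*197^1 = 37315740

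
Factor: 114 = 2^1*3^1*19^1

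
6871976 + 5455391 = 12327367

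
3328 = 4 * 832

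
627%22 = 11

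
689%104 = 65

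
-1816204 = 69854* (-26)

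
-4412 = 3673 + -8085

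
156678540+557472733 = 714151273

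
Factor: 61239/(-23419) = -1 * 3^1 * 11^(-1) * 137^1 * 149^1 * 2129^(-1)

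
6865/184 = 37 + 57/184 ≈ 37.31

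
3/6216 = 1/2072 ≈ 0.000483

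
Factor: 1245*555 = 3^2*5^2*37^1*83^1 = 690975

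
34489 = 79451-44962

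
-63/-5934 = 21/1978≈0.0106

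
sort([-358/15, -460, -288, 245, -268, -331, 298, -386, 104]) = [-460, -386, -331, -288, -268, -358/15, 104, 245, 298]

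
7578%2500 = 78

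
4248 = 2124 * 2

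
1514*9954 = 15070356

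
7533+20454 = 27987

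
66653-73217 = -6564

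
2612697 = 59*44283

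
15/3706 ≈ 0.00405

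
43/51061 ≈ 0.000842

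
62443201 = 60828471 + 1614730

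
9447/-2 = -4723 - 1/2 = -4723.50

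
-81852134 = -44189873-37662261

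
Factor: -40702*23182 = -1*2^2*47^1*67^1*173^1*433^1 = -943553764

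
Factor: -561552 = -1*2^4*3^1*11699^1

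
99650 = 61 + 99589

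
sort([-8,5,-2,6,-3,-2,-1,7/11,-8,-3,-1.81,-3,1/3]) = [-8,-8,-3,-3,-3,-2,-2,-1.81,-1,1/3,7/11,5,6]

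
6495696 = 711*9136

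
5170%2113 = 944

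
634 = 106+528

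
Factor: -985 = -1*5^1*197^1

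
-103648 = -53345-50303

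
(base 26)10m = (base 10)698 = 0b1010111010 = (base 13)419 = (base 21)1c5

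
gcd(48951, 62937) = 6993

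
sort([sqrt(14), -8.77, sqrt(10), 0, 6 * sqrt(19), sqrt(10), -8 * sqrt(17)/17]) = [-8.77, -8 * sqrt(17)/17, 0, sqrt(10), sqrt(10), sqrt(14), 6 * sqrt(19)]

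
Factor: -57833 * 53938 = -1 * 2^1 * 149^1 * 151^1 * 181^1 * 383^1 = -3119396354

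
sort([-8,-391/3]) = [-391/3,-8]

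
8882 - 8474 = 408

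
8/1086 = 4/543 ≈ 0.00737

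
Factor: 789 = 3^1*263^1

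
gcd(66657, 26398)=1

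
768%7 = 5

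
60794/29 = 2096 + 10/29 ≈ 2096.34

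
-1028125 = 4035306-5063431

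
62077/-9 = -6897 - 4/9 ≈ -6897.44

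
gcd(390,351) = 39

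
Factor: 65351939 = 1297^1*50387^1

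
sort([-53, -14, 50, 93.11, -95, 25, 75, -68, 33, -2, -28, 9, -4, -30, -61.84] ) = [-95, -68, -61.84, -53, -30, -28, -14, -4, -2, 9, 25, 33, 50, 75, 93.11] 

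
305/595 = 61/119 ≈ 0.513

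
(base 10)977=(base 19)2d8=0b1111010001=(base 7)2564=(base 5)12402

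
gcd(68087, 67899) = 1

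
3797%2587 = 1210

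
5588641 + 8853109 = 14441750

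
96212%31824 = 740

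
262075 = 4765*55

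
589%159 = 112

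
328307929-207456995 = 120850934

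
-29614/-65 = 455+3/5 = 455.60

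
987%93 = 57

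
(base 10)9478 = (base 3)111000001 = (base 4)2110012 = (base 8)22406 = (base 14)3650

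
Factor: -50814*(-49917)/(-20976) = -1*2^(-3)*3^3*7^1*19^(-1)*23^(-1)*941^1*2377^1 = -422747073/3496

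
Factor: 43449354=2^1*3^2*13^1*185681^1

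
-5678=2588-8266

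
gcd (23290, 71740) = 170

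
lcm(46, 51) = 2346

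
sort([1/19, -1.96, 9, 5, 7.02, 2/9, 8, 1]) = [-1.96, 1/19, 2/9, 1, 5, 7.02, 8, 9]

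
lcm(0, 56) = 0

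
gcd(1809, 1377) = 27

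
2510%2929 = 2510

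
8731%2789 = 364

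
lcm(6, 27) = 54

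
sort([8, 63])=[8, 63]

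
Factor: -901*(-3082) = 2^1*17^1*23^1*53^1*67^1 = 2776882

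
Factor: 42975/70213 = 3^2 * 5^2 * 11^(-1) * 13^(-1) * 191^1 * 491^(-1)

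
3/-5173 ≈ -0.000580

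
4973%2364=245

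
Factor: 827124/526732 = 3^1*37^(-1)*3559^(-1)*68927^1 = 206781/131683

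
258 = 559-301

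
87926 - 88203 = -277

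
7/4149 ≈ 0.00169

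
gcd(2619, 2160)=27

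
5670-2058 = 3612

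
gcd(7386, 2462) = 2462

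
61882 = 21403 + 40479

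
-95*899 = -85405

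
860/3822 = 430/1911 ≈ 0.225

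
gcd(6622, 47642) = 14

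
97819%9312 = 4699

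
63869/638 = 100 + 69/638 ≈ 100.11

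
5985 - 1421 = 4564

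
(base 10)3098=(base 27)46k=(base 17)ac4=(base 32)30q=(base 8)6032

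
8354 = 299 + 8055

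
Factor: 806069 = 11^1 * 127^1 * 577^1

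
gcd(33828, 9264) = 12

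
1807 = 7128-5321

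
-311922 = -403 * 774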